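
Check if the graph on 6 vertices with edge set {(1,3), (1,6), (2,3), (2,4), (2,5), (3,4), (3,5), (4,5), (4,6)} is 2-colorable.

Step 1: Attempt 2-coloring using BFS:
  Start at vertex 1, assign color 0
  Color vertex 3 with color 1 (neighbor of 1)
  Color vertex 6 with color 1 (neighbor of 1)
  Color vertex 2 with color 0 (neighbor of 3)
  Color vertex 4 with color 0 (neighbor of 3)
  Color vertex 5 with color 0 (neighbor of 3)

Step 2: Conflict found! Vertices 2 and 4 are adjacent but have the same color.
This means the graph contains an odd cycle.

The graph is NOT bipartite.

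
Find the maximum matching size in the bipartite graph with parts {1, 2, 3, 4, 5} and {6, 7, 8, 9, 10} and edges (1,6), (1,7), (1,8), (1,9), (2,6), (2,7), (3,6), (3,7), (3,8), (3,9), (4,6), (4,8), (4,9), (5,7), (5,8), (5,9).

Step 1: List the neighbors of each left vertex:
  1: 6, 7, 8, 9
  2: 6, 7
  3: 6, 7, 8, 9
  4: 6, 8, 9
  5: 7, 8, 9

Step 2: Greedily match left vertices, then look for augmenting paths:
  Match 1 -- 6
  Match 2 -- 7
  Match 3 -- 8
  Match 4 -- 9
  No augmenting path remains.

Step 3: Verify this is maximum:
  Matching has size 4. The vertex set {6, 7, 8, 9} covers every edge and has size 4; any matching has at most one edge per cover vertex, so 4 is maximum (König's theorem).

Maximum matching: {(1,6), (2,7), (3,8), (4,9)}
Size: 4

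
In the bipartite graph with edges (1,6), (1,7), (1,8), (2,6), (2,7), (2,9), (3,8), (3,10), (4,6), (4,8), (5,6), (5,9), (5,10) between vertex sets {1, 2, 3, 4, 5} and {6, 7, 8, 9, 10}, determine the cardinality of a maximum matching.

Step 1: List the neighbors of each left vertex:
  1: 6, 7, 8
  2: 6, 7, 9
  3: 8, 10
  4: 6, 8
  5: 6, 9, 10

Step 2: Greedily match left vertices, then look for augmenting paths:
  Match 1 -- 6
  Match 2 -- 7
  Match 3 -- 10
  Match 4 -- 8
  Match 5 -- 9
  No augmenting path remains.

Step 3: Verify this is maximum:
  Matching size 5 = min(|L|, |R|) = min(5, 5), which is an upper bound, so this matching is maximum.

Maximum matching: {(1,6), (2,7), (3,10), (4,8), (5,9)}
Size: 5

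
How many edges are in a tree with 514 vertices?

A tree on n vertices always has exactly n - 1 edges.
For n = 514: edges = 514 - 1 = 513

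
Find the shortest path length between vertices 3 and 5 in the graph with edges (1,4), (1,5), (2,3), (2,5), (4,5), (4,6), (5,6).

Step 1: Build adjacency list:
  1: 4, 5
  2: 3, 5
  3: 2
  4: 1, 5, 6
  5: 1, 2, 4, 6
  6: 4, 5

Step 2: BFS from vertex 3 to find shortest path to 5:
  vertex 2 reached at distance 1
  vertex 5 reached at distance 2

Step 3: Shortest path: 3 -> 2 -> 5
Path length: 2 edges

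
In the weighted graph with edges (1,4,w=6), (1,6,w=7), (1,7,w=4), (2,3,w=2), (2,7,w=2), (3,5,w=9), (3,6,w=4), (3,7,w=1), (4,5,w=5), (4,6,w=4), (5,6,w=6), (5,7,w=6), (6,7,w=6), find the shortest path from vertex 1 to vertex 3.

Step 1: Build adjacency list with weights:
  1: 4(w=6), 6(w=7), 7(w=4)
  2: 3(w=2), 7(w=2)
  3: 2(w=2), 5(w=9), 6(w=4), 7(w=1)
  4: 1(w=6), 5(w=5), 6(w=4)
  5: 3(w=9), 4(w=5), 6(w=6), 7(w=6)
  6: 1(w=7), 3(w=4), 4(w=4), 5(w=6), 7(w=6)
  7: 1(w=4), 2(w=2), 3(w=1), 5(w=6), 6(w=6)

Step 2: Apply Dijkstra's algorithm from vertex 1:
  Visit vertex 1 (distance=0)
    Update dist[4] = 6
    Update dist[6] = 7
    Update dist[7] = 4
  Visit vertex 7 (distance=4)
    Update dist[2] = 6
    Update dist[3] = 5
    Update dist[5] = 10
  Visit vertex 3 (distance=5)

Step 3: Shortest path: 1 -> 7 -> 3
Total weight: 4 + 1 = 5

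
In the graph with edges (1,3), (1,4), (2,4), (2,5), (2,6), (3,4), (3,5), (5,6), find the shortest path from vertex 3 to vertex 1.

Step 1: Build adjacency list:
  1: 3, 4
  2: 4, 5, 6
  3: 1, 4, 5
  4: 1, 2, 3
  5: 2, 3, 6
  6: 2, 5

Step 2: BFS from vertex 3 to find shortest path to 1:
  vertex 1 reached at distance 1

Step 3: Shortest path: 3 -> 1
Path length: 1 edge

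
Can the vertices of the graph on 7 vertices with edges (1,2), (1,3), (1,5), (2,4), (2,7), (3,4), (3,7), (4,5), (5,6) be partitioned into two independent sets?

Step 1: Attempt 2-coloring using BFS:
  Start at vertex 1, assign color 0
  Color vertex 2 with color 1 (neighbor of 1)
  Color vertex 3 with color 1 (neighbor of 1)
  Color vertex 5 with color 1 (neighbor of 1)
  Color vertex 4 with color 0 (neighbor of 2)
  Color vertex 7 with color 0 (neighbor of 2)
  Color vertex 6 with color 0 (neighbor of 5)

Step 2: 2-coloring succeeded. No conflicts found.
  Set A (color 0): {1, 4, 6, 7}
  Set B (color 1): {2, 3, 5}

The graph is bipartite with partition {1, 4, 6, 7}, {2, 3, 5}.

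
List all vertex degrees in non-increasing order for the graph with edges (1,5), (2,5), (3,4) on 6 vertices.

Step 1: Count edges incident to each vertex:
  deg(1) = 1 (neighbors: 5)
  deg(2) = 1 (neighbors: 5)
  deg(3) = 1 (neighbors: 4)
  deg(4) = 1 (neighbors: 3)
  deg(5) = 2 (neighbors: 1, 2)
  deg(6) = 0 (neighbors: none)

Step 2: Sort degrees in non-increasing order:
  Degrees: [1, 1, 1, 1, 2, 0] -> sorted: [2, 1, 1, 1, 1, 0]

Degree sequence: [2, 1, 1, 1, 1, 0]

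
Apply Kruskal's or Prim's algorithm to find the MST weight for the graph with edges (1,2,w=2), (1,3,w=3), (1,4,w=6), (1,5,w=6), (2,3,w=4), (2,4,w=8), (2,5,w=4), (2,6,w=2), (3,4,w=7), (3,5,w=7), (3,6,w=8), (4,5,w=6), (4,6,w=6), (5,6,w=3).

Apply Kruskal's algorithm (sort edges by weight, add if no cycle):

Sorted edges by weight:
  (1,2) w=2
  (2,6) w=2
  (1,3) w=3
  (5,6) w=3
  (2,3) w=4
  (2,5) w=4
  (1,4) w=6
  (1,5) w=6
  (4,6) w=6
  (4,5) w=6
  (3,4) w=7
  (3,5) w=7
  (2,4) w=8
  (3,6) w=8

Add edge (1,2) w=2 -- no cycle. Running total: 2
Add edge (2,6) w=2 -- no cycle. Running total: 4
Add edge (1,3) w=3 -- no cycle. Running total: 7
Add edge (5,6) w=3 -- no cycle. Running total: 10
Skip edge (2,3) w=4 -- would create cycle
Skip edge (2,5) w=4 -- would create cycle
Add edge (1,4) w=6 -- no cycle. Running total: 16

MST edges: (1,2,w=2), (2,6,w=2), (1,3,w=3), (5,6,w=3), (1,4,w=6)
Total MST weight: 2 + 2 + 3 + 3 + 6 = 16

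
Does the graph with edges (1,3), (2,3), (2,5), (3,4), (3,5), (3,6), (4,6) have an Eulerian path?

Step 1: Find the degree of each vertex:
  deg(1) = 1
  deg(2) = 2
  deg(3) = 5
  deg(4) = 2
  deg(5) = 2
  deg(6) = 2

Step 2: Count vertices with odd degree:
  Odd-degree vertices: 1, 3 (2 total)

Step 3: Apply Euler's theorem:
  - Eulerian circuit exists iff graph is connected and all vertices have even degree
  - Eulerian path exists iff graph is connected and has 0 or 2 odd-degree vertices

Graph is connected with exactly 2 odd-degree vertices (1, 3).
Eulerian path exists (starting and ending at the odd-degree vertices), but no Eulerian circuit.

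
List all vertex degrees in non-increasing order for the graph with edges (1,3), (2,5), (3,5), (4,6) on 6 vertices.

Step 1: Count edges incident to each vertex:
  deg(1) = 1 (neighbors: 3)
  deg(2) = 1 (neighbors: 5)
  deg(3) = 2 (neighbors: 1, 5)
  deg(4) = 1 (neighbors: 6)
  deg(5) = 2 (neighbors: 2, 3)
  deg(6) = 1 (neighbors: 4)

Step 2: Sort degrees in non-increasing order:
  Degrees: [1, 1, 2, 1, 2, 1] -> sorted: [2, 2, 1, 1, 1, 1]

Degree sequence: [2, 2, 1, 1, 1, 1]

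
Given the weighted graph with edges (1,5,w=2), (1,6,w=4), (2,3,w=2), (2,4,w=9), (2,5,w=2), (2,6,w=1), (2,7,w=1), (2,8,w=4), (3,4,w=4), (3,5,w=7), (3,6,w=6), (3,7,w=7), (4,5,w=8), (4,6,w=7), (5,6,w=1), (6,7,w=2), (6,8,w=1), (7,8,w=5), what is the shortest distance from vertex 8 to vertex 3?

Step 1: Build adjacency list with weights:
  1: 5(w=2), 6(w=4)
  2: 3(w=2), 4(w=9), 5(w=2), 6(w=1), 7(w=1), 8(w=4)
  3: 2(w=2), 4(w=4), 5(w=7), 6(w=6), 7(w=7)
  4: 2(w=9), 3(w=4), 5(w=8), 6(w=7)
  5: 1(w=2), 2(w=2), 3(w=7), 4(w=8), 6(w=1)
  6: 1(w=4), 2(w=1), 3(w=6), 4(w=7), 5(w=1), 7(w=2), 8(w=1)
  7: 2(w=1), 3(w=7), 6(w=2), 8(w=5)
  8: 2(w=4), 6(w=1), 7(w=5)

Step 2: Apply Dijkstra's algorithm from vertex 8:
  Visit vertex 8 (distance=0)
    Update dist[2] = 4
    Update dist[6] = 1
    Update dist[7] = 5
  Visit vertex 6 (distance=1)
    Update dist[1] = 5
    Update dist[2] = 2
    Update dist[3] = 7
    Update dist[4] = 8
    Update dist[5] = 2
    Update dist[7] = 3
  Visit vertex 2 (distance=2)
    Update dist[3] = 4
  Visit vertex 5 (distance=2)
    Update dist[1] = 4
  Visit vertex 7 (distance=3)
  Visit vertex 1 (distance=4)
  Visit vertex 3 (distance=4)

Step 3: Shortest path: 8 -> 6 -> 2 -> 3
Total weight: 1 + 1 + 2 = 4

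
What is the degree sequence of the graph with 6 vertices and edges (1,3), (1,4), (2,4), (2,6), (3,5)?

Step 1: Count edges incident to each vertex:
  deg(1) = 2 (neighbors: 3, 4)
  deg(2) = 2 (neighbors: 4, 6)
  deg(3) = 2 (neighbors: 1, 5)
  deg(4) = 2 (neighbors: 1, 2)
  deg(5) = 1 (neighbors: 3)
  deg(6) = 1 (neighbors: 2)

Step 2: Sort degrees in non-increasing order:
  Degrees: [2, 2, 2, 2, 1, 1] -> sorted: [2, 2, 2, 2, 1, 1]

Degree sequence: [2, 2, 2, 2, 1, 1]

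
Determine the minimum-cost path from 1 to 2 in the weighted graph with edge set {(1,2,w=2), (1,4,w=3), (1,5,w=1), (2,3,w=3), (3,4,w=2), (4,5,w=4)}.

Step 1: Build adjacency list with weights:
  1: 2(w=2), 4(w=3), 5(w=1)
  2: 1(w=2), 3(w=3)
  3: 2(w=3), 4(w=2)
  4: 1(w=3), 3(w=2), 5(w=4)
  5: 1(w=1), 4(w=4)

Step 2: Apply Dijkstra's algorithm from vertex 1:
  Visit vertex 1 (distance=0)
    Update dist[2] = 2
    Update dist[4] = 3
    Update dist[5] = 1
  Visit vertex 5 (distance=1)
  Visit vertex 2 (distance=2)
    Update dist[3] = 5

Step 3: Shortest path: 1 -> 2
Total weight: 2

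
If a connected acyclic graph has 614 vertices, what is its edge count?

A tree on n vertices always has exactly n - 1 edges.
For n = 614: edges = 614 - 1 = 613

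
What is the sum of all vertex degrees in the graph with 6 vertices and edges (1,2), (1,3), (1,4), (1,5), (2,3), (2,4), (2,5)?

Step 1: Count edges incident to each vertex:
  deg(1) = 4 (neighbors: 2, 3, 4, 5)
  deg(2) = 4 (neighbors: 1, 3, 4, 5)
  deg(3) = 2 (neighbors: 1, 2)
  deg(4) = 2 (neighbors: 1, 2)
  deg(5) = 2 (neighbors: 1, 2)
  deg(6) = 0 (neighbors: none)

Step 2: Sum all degrees:
  4 + 4 + 2 + 2 + 2 + 0 = 14

Verification: sum of degrees = 2 * |E| = 2 * 7 = 14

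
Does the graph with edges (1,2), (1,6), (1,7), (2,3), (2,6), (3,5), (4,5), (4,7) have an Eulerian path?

Step 1: Find the degree of each vertex:
  deg(1) = 3
  deg(2) = 3
  deg(3) = 2
  deg(4) = 2
  deg(5) = 2
  deg(6) = 2
  deg(7) = 2

Step 2: Count vertices with odd degree:
  Odd-degree vertices: 1, 2 (2 total)

Step 3: Apply Euler's theorem:
  - Eulerian circuit exists iff graph is connected and all vertices have even degree
  - Eulerian path exists iff graph is connected and has 0 or 2 odd-degree vertices

Graph is connected with exactly 2 odd-degree vertices (1, 2).
Eulerian path exists (starting and ending at the odd-degree vertices), but no Eulerian circuit.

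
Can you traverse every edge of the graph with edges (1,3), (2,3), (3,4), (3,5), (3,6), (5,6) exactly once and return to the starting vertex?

Step 1: Find the degree of each vertex:
  deg(1) = 1
  deg(2) = 1
  deg(3) = 5
  deg(4) = 1
  deg(5) = 2
  deg(6) = 2

Step 2: Count vertices with odd degree:
  Odd-degree vertices: 1, 2, 3, 4 (4 total)

Step 3: Apply Euler's theorem:
  - Eulerian circuit exists iff graph is connected and all vertices have even degree
  - Eulerian path exists iff graph is connected and has 0 or 2 odd-degree vertices

Graph has 4 odd-degree vertices (need 0 or 2).
Neither Eulerian path nor Eulerian circuit exists.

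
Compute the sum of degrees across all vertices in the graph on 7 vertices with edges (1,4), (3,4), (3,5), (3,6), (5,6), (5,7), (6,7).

Step 1: Count edges incident to each vertex:
  deg(1) = 1 (neighbors: 4)
  deg(2) = 0 (neighbors: none)
  deg(3) = 3 (neighbors: 4, 5, 6)
  deg(4) = 2 (neighbors: 1, 3)
  deg(5) = 3 (neighbors: 3, 6, 7)
  deg(6) = 3 (neighbors: 3, 5, 7)
  deg(7) = 2 (neighbors: 5, 6)

Step 2: Sum all degrees:
  1 + 0 + 3 + 2 + 3 + 3 + 2 = 14

Verification: sum of degrees = 2 * |E| = 2 * 7 = 14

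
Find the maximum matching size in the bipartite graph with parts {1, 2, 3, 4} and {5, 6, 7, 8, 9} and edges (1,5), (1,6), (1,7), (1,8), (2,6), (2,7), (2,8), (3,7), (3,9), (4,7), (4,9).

Step 1: List the neighbors of each left vertex:
  1: 5, 6, 7, 8
  2: 6, 7, 8
  3: 7, 9
  4: 7, 9

Step 2: Greedily match left vertices, then look for augmenting paths:
  Match 1 -- 5
  Match 2 -- 6
  Match 3 -- 7
  Match 4 -- 9
  No augmenting path remains.

Step 3: Verify this is maximum:
  Matching size 4 = min(|L|, |R|) = min(4, 5), which is an upper bound, so this matching is maximum.

Maximum matching: {(1,5), (2,6), (3,7), (4,9)}
Size: 4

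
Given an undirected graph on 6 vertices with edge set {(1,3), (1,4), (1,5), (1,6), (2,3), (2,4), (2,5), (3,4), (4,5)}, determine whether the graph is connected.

Step 1: Build adjacency list from edges:
  1: 3, 4, 5, 6
  2: 3, 4, 5
  3: 1, 2, 4
  4: 1, 2, 3, 5
  5: 1, 2, 4
  6: 1

Step 2: Run BFS/DFS from vertex 1:
  Visited: {1, 3, 4, 5, 6, 2}
  Reached 6 of 6 vertices

Step 3: All 6 vertices reached from vertex 1, so the graph is connected.
Answer: Yes, the graph is connected.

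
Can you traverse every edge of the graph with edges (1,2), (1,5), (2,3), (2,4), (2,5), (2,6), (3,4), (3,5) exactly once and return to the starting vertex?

Step 1: Find the degree of each vertex:
  deg(1) = 2
  deg(2) = 5
  deg(3) = 3
  deg(4) = 2
  deg(5) = 3
  deg(6) = 1

Step 2: Count vertices with odd degree:
  Odd-degree vertices: 2, 3, 5, 6 (4 total)

Step 3: Apply Euler's theorem:
  - Eulerian circuit exists iff graph is connected and all vertices have even degree
  - Eulerian path exists iff graph is connected and has 0 or 2 odd-degree vertices

Graph has 4 odd-degree vertices (need 0 or 2).
Neither Eulerian path nor Eulerian circuit exists.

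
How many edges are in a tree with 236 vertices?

A tree on n vertices always has exactly n - 1 edges.
For n = 236: edges = 236 - 1 = 235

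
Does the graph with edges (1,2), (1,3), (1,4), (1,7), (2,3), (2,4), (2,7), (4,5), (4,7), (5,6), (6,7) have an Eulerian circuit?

Step 1: Find the degree of each vertex:
  deg(1) = 4
  deg(2) = 4
  deg(3) = 2
  deg(4) = 4
  deg(5) = 2
  deg(6) = 2
  deg(7) = 4

Step 2: Count vertices with odd degree:
  All vertices have even degree (0 odd-degree vertices)

Step 3: Apply Euler's theorem:
  - Eulerian circuit exists iff graph is connected and all vertices have even degree
  - Eulerian path exists iff graph is connected and has 0 or 2 odd-degree vertices

Graph is connected with 0 odd-degree vertices.
Both Eulerian circuit and Eulerian path exist.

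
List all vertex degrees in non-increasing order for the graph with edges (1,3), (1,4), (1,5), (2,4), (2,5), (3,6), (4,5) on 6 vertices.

Step 1: Count edges incident to each vertex:
  deg(1) = 3 (neighbors: 3, 4, 5)
  deg(2) = 2 (neighbors: 4, 5)
  deg(3) = 2 (neighbors: 1, 6)
  deg(4) = 3 (neighbors: 1, 2, 5)
  deg(5) = 3 (neighbors: 1, 2, 4)
  deg(6) = 1 (neighbors: 3)

Step 2: Sort degrees in non-increasing order:
  Degrees: [3, 2, 2, 3, 3, 1] -> sorted: [3, 3, 3, 2, 2, 1]

Degree sequence: [3, 3, 3, 2, 2, 1]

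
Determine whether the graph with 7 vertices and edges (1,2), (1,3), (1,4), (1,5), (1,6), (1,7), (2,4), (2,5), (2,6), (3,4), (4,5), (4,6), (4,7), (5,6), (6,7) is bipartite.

Step 1: Attempt 2-coloring using BFS:
  Start at vertex 1, assign color 0
  Color vertex 2 with color 1 (neighbor of 1)
  Color vertex 3 with color 1 (neighbor of 1)
  Color vertex 4 with color 1 (neighbor of 1)
  Color vertex 5 with color 1 (neighbor of 1)
  Color vertex 6 with color 1 (neighbor of 1)
  Color vertex 7 with color 1 (neighbor of 1)

Step 2: Conflict found! Vertices 2 and 4 are adjacent but have the same color.
This means the graph contains an odd cycle.

The graph is NOT bipartite.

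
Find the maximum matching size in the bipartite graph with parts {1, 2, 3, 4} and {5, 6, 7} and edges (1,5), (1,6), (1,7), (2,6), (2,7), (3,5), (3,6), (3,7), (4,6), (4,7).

Step 1: List the neighbors of each left vertex:
  1: 5, 6, 7
  2: 6, 7
  3: 5, 6, 7
  4: 6, 7

Step 2: Greedily match left vertices, then look for augmenting paths:
  Match 1 -- 5
  Match 2 -- 6
  Match 3 -- 7
  No augmenting path remains.

Step 3: Verify this is maximum:
  Matching size 3 = min(|L|, |R|) = min(4, 3), which is an upper bound, so this matching is maximum.

Maximum matching: {(1,5), (2,6), (3,7)}
Size: 3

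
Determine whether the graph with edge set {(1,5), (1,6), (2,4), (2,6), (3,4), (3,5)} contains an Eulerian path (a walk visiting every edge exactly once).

Step 1: Find the degree of each vertex:
  deg(1) = 2
  deg(2) = 2
  deg(3) = 2
  deg(4) = 2
  deg(5) = 2
  deg(6) = 2

Step 2: Count vertices with odd degree:
  All vertices have even degree (0 odd-degree vertices)

Step 3: Apply Euler's theorem:
  - Eulerian circuit exists iff graph is connected and all vertices have even degree
  - Eulerian path exists iff graph is connected and has 0 or 2 odd-degree vertices

Graph is connected with 0 odd-degree vertices.
Both Eulerian circuit and Eulerian path exist.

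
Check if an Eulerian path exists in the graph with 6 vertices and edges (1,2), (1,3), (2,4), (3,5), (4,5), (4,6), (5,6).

Step 1: Find the degree of each vertex:
  deg(1) = 2
  deg(2) = 2
  deg(3) = 2
  deg(4) = 3
  deg(5) = 3
  deg(6) = 2

Step 2: Count vertices with odd degree:
  Odd-degree vertices: 4, 5 (2 total)

Step 3: Apply Euler's theorem:
  - Eulerian circuit exists iff graph is connected and all vertices have even degree
  - Eulerian path exists iff graph is connected and has 0 or 2 odd-degree vertices

Graph is connected with exactly 2 odd-degree vertices (4, 5).
Eulerian path exists (starting and ending at the odd-degree vertices), but no Eulerian circuit.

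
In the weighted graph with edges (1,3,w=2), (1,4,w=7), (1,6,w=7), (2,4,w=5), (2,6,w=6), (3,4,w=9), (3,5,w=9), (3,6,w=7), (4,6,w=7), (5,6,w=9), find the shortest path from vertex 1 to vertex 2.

Step 1: Build adjacency list with weights:
  1: 3(w=2), 4(w=7), 6(w=7)
  2: 4(w=5), 6(w=6)
  3: 1(w=2), 4(w=9), 5(w=9), 6(w=7)
  4: 1(w=7), 2(w=5), 3(w=9), 6(w=7)
  5: 3(w=9), 6(w=9)
  6: 1(w=7), 2(w=6), 3(w=7), 4(w=7), 5(w=9)

Step 2: Apply Dijkstra's algorithm from vertex 1:
  Visit vertex 1 (distance=0)
    Update dist[3] = 2
    Update dist[4] = 7
    Update dist[6] = 7
  Visit vertex 3 (distance=2)
    Update dist[5] = 11
  Visit vertex 4 (distance=7)
    Update dist[2] = 12
  Visit vertex 6 (distance=7)
  Visit vertex 5 (distance=11)
  Visit vertex 2 (distance=12)

Step 3: Shortest path: 1 -> 4 -> 2
Total weight: 7 + 5 = 12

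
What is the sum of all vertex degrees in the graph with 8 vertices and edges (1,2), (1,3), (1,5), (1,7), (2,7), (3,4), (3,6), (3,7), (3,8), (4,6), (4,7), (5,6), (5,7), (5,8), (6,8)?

Step 1: Count edges incident to each vertex:
  deg(1) = 4 (neighbors: 2, 3, 5, 7)
  deg(2) = 2 (neighbors: 1, 7)
  deg(3) = 5 (neighbors: 1, 4, 6, 7, 8)
  deg(4) = 3 (neighbors: 3, 6, 7)
  deg(5) = 4 (neighbors: 1, 6, 7, 8)
  deg(6) = 4 (neighbors: 3, 4, 5, 8)
  deg(7) = 5 (neighbors: 1, 2, 3, 4, 5)
  deg(8) = 3 (neighbors: 3, 5, 6)

Step 2: Sum all degrees:
  4 + 2 + 5 + 3 + 4 + 4 + 5 + 3 = 30

Verification: sum of degrees = 2 * |E| = 2 * 15 = 30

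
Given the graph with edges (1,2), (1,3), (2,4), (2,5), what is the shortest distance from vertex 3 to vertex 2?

Step 1: Build adjacency list:
  1: 2, 3
  2: 1, 4, 5
  3: 1
  4: 2
  5: 2

Step 2: BFS from vertex 3 to find shortest path to 2:
  vertex 1 reached at distance 1
  vertex 2 reached at distance 2

Step 3: Shortest path: 3 -> 1 -> 2
Path length: 2 edges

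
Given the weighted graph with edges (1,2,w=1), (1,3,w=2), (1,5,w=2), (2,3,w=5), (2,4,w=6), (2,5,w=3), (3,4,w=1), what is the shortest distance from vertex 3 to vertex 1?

Step 1: Build adjacency list with weights:
  1: 2(w=1), 3(w=2), 5(w=2)
  2: 1(w=1), 3(w=5), 4(w=6), 5(w=3)
  3: 1(w=2), 2(w=5), 4(w=1)
  4: 2(w=6), 3(w=1)
  5: 1(w=2), 2(w=3)

Step 2: Apply Dijkstra's algorithm from vertex 3:
  Visit vertex 3 (distance=0)
    Update dist[1] = 2
    Update dist[2] = 5
    Update dist[4] = 1
  Visit vertex 4 (distance=1)
  Visit vertex 1 (distance=2)
    Update dist[2] = 3
    Update dist[5] = 4

Step 3: Shortest path: 3 -> 1
Total weight: 2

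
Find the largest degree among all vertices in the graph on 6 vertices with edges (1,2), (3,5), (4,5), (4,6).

Step 1: Count edges incident to each vertex:
  deg(1) = 1 (neighbors: 2)
  deg(2) = 1 (neighbors: 1)
  deg(3) = 1 (neighbors: 5)
  deg(4) = 2 (neighbors: 5, 6)
  deg(5) = 2 (neighbors: 3, 4)
  deg(6) = 1 (neighbors: 4)

Step 2: Find maximum:
  max(1, 1, 1, 2, 2, 1) = 2 (vertex 4)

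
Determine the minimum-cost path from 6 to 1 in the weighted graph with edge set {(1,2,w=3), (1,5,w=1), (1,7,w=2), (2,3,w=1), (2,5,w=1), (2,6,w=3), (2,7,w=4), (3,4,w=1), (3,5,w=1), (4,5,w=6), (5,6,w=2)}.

Step 1: Build adjacency list with weights:
  1: 2(w=3), 5(w=1), 7(w=2)
  2: 1(w=3), 3(w=1), 5(w=1), 6(w=3), 7(w=4)
  3: 2(w=1), 4(w=1), 5(w=1)
  4: 3(w=1), 5(w=6)
  5: 1(w=1), 2(w=1), 3(w=1), 4(w=6), 6(w=2)
  6: 2(w=3), 5(w=2)
  7: 1(w=2), 2(w=4)

Step 2: Apply Dijkstra's algorithm from vertex 6:
  Visit vertex 6 (distance=0)
    Update dist[2] = 3
    Update dist[5] = 2
  Visit vertex 5 (distance=2)
    Update dist[1] = 3
    Update dist[3] = 3
    Update dist[4] = 8
  Visit vertex 1 (distance=3)
    Update dist[7] = 5

Step 3: Shortest path: 6 -> 5 -> 1
Total weight: 2 + 1 = 3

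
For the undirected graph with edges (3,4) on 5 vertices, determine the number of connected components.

Step 1: Build adjacency list from edges:
  1: (none)
  2: (none)
  3: 4
  4: 3
  5: (none)

Step 2: Run BFS/DFS from vertex 1:
  Visited: {1}
  Reached 1 of 5 vertices

Step 3: Only 1 of 5 vertices reached. Graph is disconnected.
Connected components: {1}, {2}, {3, 4}, {5}
Number of connected components: 4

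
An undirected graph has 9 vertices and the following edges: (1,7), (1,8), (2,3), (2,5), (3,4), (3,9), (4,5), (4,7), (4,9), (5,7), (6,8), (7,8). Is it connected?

Step 1: Build adjacency list from edges:
  1: 7, 8
  2: 3, 5
  3: 2, 4, 9
  4: 3, 5, 7, 9
  5: 2, 4, 7
  6: 8
  7: 1, 4, 5, 8
  8: 1, 6, 7
  9: 3, 4

Step 2: Run BFS/DFS from vertex 1:
  Visited: {1, 7, 8, 4, 5, 6, 3, 9, 2}
  Reached 9 of 9 vertices

Step 3: All 9 vertices reached from vertex 1, so the graph is connected.
Answer: Yes, the graph is connected.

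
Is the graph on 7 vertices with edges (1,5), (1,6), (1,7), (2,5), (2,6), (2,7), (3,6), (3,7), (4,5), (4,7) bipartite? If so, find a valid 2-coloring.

Step 1: Attempt 2-coloring using BFS:
  Start at vertex 1, assign color 0
  Color vertex 5 with color 1 (neighbor of 1)
  Color vertex 6 with color 1 (neighbor of 1)
  Color vertex 7 with color 1 (neighbor of 1)
  Color vertex 2 with color 0 (neighbor of 5)
  Color vertex 4 with color 0 (neighbor of 5)
  Color vertex 3 with color 0 (neighbor of 6)

Step 2: 2-coloring succeeded. No conflicts found.
  Set A (color 0): {1, 2, 3, 4}
  Set B (color 1): {5, 6, 7}

The graph is bipartite with partition {1, 2, 3, 4}, {5, 6, 7}.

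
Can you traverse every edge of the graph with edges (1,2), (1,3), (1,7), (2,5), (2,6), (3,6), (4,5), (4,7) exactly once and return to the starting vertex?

Step 1: Find the degree of each vertex:
  deg(1) = 3
  deg(2) = 3
  deg(3) = 2
  deg(4) = 2
  deg(5) = 2
  deg(6) = 2
  deg(7) = 2

Step 2: Count vertices with odd degree:
  Odd-degree vertices: 1, 2 (2 total)

Step 3: Apply Euler's theorem:
  - Eulerian circuit exists iff graph is connected and all vertices have even degree
  - Eulerian path exists iff graph is connected and has 0 or 2 odd-degree vertices

Graph is connected with exactly 2 odd-degree vertices (1, 2).
Eulerian path exists (starting and ending at the odd-degree vertices), but no Eulerian circuit.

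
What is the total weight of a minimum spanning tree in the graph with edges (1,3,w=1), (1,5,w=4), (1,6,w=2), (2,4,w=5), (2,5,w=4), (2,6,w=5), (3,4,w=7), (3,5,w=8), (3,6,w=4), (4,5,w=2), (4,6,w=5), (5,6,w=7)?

Apply Kruskal's algorithm (sort edges by weight, add if no cycle):

Sorted edges by weight:
  (1,3) w=1
  (1,6) w=2
  (4,5) w=2
  (1,5) w=4
  (2,5) w=4
  (3,6) w=4
  (2,4) w=5
  (2,6) w=5
  (4,6) w=5
  (3,4) w=7
  (5,6) w=7
  (3,5) w=8

Add edge (1,3) w=1 -- no cycle. Running total: 1
Add edge (1,6) w=2 -- no cycle. Running total: 3
Add edge (4,5) w=2 -- no cycle. Running total: 5
Add edge (1,5) w=4 -- no cycle. Running total: 9
Add edge (2,5) w=4 -- no cycle. Running total: 13

MST edges: (1,3,w=1), (1,6,w=2), (4,5,w=2), (1,5,w=4), (2,5,w=4)
Total MST weight: 1 + 2 + 2 + 4 + 4 = 13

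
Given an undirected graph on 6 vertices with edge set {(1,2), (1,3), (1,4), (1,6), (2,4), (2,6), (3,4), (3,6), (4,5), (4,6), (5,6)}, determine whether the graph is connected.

Step 1: Build adjacency list from edges:
  1: 2, 3, 4, 6
  2: 1, 4, 6
  3: 1, 4, 6
  4: 1, 2, 3, 5, 6
  5: 4, 6
  6: 1, 2, 3, 4, 5

Step 2: Run BFS/DFS from vertex 1:
  Visited: {1, 2, 3, 4, 6, 5}
  Reached 6 of 6 vertices

Step 3: All 6 vertices reached from vertex 1, so the graph is connected.
Answer: Yes, the graph is connected.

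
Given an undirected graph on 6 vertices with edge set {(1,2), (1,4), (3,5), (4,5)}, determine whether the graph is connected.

Step 1: Build adjacency list from edges:
  1: 2, 4
  2: 1
  3: 5
  4: 1, 5
  5: 3, 4
  6: (none)

Step 2: Run BFS/DFS from vertex 1:
  Visited: {1, 2, 4, 5, 3}
  Reached 5 of 6 vertices

Step 3: Only 5 of 6 vertices reached. Graph is disconnected.
Connected components: {1, 2, 3, 4, 5}, {6}
Answer: No, the graph is not connected (2 components).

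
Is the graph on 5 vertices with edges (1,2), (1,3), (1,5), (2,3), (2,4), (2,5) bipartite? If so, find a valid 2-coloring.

Step 1: Attempt 2-coloring using BFS:
  Start at vertex 1, assign color 0
  Color vertex 2 with color 1 (neighbor of 1)
  Color vertex 3 with color 1 (neighbor of 1)
  Color vertex 5 with color 1 (neighbor of 1)

Step 2: Conflict found! Vertices 2 and 3 are adjacent but have the same color.
This means the graph contains an odd cycle.

The graph is NOT bipartite.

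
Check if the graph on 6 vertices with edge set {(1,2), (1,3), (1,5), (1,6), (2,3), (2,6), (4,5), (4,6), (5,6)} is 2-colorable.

Step 1: Attempt 2-coloring using BFS:
  Start at vertex 1, assign color 0
  Color vertex 2 with color 1 (neighbor of 1)
  Color vertex 3 with color 1 (neighbor of 1)
  Color vertex 5 with color 1 (neighbor of 1)
  Color vertex 6 with color 1 (neighbor of 1)

Step 2: Conflict found! Vertices 2 and 3 are adjacent but have the same color.
This means the graph contains an odd cycle.

The graph is NOT bipartite.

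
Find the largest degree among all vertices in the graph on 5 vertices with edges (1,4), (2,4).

Step 1: Count edges incident to each vertex:
  deg(1) = 1 (neighbors: 4)
  deg(2) = 1 (neighbors: 4)
  deg(3) = 0 (neighbors: none)
  deg(4) = 2 (neighbors: 1, 2)
  deg(5) = 0 (neighbors: none)

Step 2: Find maximum:
  max(1, 1, 0, 2, 0) = 2 (vertex 4)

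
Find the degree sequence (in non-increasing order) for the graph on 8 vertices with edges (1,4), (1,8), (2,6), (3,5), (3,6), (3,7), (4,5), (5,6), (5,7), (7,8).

Step 1: Count edges incident to each vertex:
  deg(1) = 2 (neighbors: 4, 8)
  deg(2) = 1 (neighbors: 6)
  deg(3) = 3 (neighbors: 5, 6, 7)
  deg(4) = 2 (neighbors: 1, 5)
  deg(5) = 4 (neighbors: 3, 4, 6, 7)
  deg(6) = 3 (neighbors: 2, 3, 5)
  deg(7) = 3 (neighbors: 3, 5, 8)
  deg(8) = 2 (neighbors: 1, 7)

Step 2: Sort degrees in non-increasing order:
  Degrees: [2, 1, 3, 2, 4, 3, 3, 2] -> sorted: [4, 3, 3, 3, 2, 2, 2, 1]

Degree sequence: [4, 3, 3, 3, 2, 2, 2, 1]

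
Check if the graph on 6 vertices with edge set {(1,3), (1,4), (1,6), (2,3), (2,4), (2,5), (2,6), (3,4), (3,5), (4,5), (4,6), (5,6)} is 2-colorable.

Step 1: Attempt 2-coloring using BFS:
  Start at vertex 1, assign color 0
  Color vertex 3 with color 1 (neighbor of 1)
  Color vertex 4 with color 1 (neighbor of 1)
  Color vertex 6 with color 1 (neighbor of 1)
  Color vertex 2 with color 0 (neighbor of 3)

Step 2: Conflict found! Vertices 3 and 4 are adjacent but have the same color.
This means the graph contains an odd cycle.

The graph is NOT bipartite.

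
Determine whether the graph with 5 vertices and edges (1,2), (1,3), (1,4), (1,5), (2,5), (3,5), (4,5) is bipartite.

Step 1: Attempt 2-coloring using BFS:
  Start at vertex 1, assign color 0
  Color vertex 2 with color 1 (neighbor of 1)
  Color vertex 3 with color 1 (neighbor of 1)
  Color vertex 4 with color 1 (neighbor of 1)
  Color vertex 5 with color 1 (neighbor of 1)

Step 2: Conflict found! Vertices 2 and 5 are adjacent but have the same color.
This means the graph contains an odd cycle.

The graph is NOT bipartite.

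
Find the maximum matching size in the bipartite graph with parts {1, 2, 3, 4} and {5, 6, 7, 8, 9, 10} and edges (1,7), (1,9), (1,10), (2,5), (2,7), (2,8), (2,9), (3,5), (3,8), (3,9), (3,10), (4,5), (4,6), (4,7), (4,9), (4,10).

Step 1: List the neighbors of each left vertex:
  1: 7, 9, 10
  2: 5, 7, 8, 9
  3: 5, 8, 9, 10
  4: 5, 6, 7, 9, 10

Step 2: Greedily match left vertices, then look for augmenting paths:
  Match 1 -- 7
  Match 2 -- 5
  Match 3 -- 8
  Match 4 -- 6
  No augmenting path remains.

Step 3: Verify this is maximum:
  Matching size 4 = min(|L|, |R|) = min(4, 6), which is an upper bound, so this matching is maximum.

Maximum matching: {(1,7), (2,5), (3,8), (4,6)}
Size: 4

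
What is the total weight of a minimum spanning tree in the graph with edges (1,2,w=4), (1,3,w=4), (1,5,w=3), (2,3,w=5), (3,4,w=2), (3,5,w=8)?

Apply Kruskal's algorithm (sort edges by weight, add if no cycle):

Sorted edges by weight:
  (3,4) w=2
  (1,5) w=3
  (1,2) w=4
  (1,3) w=4
  (2,3) w=5
  (3,5) w=8

Add edge (3,4) w=2 -- no cycle. Running total: 2
Add edge (1,5) w=3 -- no cycle. Running total: 5
Add edge (1,2) w=4 -- no cycle. Running total: 9
Add edge (1,3) w=4 -- no cycle. Running total: 13

MST edges: (3,4,w=2), (1,5,w=3), (1,2,w=4), (1,3,w=4)
Total MST weight: 2 + 3 + 4 + 4 = 13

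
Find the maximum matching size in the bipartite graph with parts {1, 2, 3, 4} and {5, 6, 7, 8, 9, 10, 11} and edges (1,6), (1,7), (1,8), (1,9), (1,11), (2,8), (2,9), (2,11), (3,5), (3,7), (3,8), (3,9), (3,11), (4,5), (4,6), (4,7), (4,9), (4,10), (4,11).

Step 1: List the neighbors of each left vertex:
  1: 6, 7, 8, 9, 11
  2: 8, 9, 11
  3: 5, 7, 8, 9, 11
  4: 5, 6, 7, 9, 10, 11

Step 2: Greedily match left vertices, then look for augmenting paths:
  Match 1 -- 6
  Match 2 -- 8
  Match 3 -- 5
  Match 4 -- 7
  No augmenting path remains.

Step 3: Verify this is maximum:
  Matching size 4 = min(|L|, |R|) = min(4, 7), which is an upper bound, so this matching is maximum.

Maximum matching: {(1,6), (2,8), (3,5), (4,7)}
Size: 4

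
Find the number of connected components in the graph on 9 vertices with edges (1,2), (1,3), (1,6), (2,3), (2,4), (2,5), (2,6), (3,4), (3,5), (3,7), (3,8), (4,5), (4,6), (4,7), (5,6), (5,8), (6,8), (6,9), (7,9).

Step 1: Build adjacency list from edges:
  1: 2, 3, 6
  2: 1, 3, 4, 5, 6
  3: 1, 2, 4, 5, 7, 8
  4: 2, 3, 5, 6, 7
  5: 2, 3, 4, 6, 8
  6: 1, 2, 4, 5, 8, 9
  7: 3, 4, 9
  8: 3, 5, 6
  9: 6, 7

Step 2: Run BFS/DFS from vertex 1:
  Visited: {1, 2, 3, 6, 4, 5, 7, 8, 9}
  Reached 9 of 9 vertices

Step 3: All 9 vertices reached from vertex 1, so the graph is connected.
Number of connected components: 1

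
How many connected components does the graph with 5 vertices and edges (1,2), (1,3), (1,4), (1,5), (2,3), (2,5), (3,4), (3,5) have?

Step 1: Build adjacency list from edges:
  1: 2, 3, 4, 5
  2: 1, 3, 5
  3: 1, 2, 4, 5
  4: 1, 3
  5: 1, 2, 3

Step 2: Run BFS/DFS from vertex 1:
  Visited: {1, 2, 3, 4, 5}
  Reached 5 of 5 vertices

Step 3: All 5 vertices reached from vertex 1, so the graph is connected.
Number of connected components: 1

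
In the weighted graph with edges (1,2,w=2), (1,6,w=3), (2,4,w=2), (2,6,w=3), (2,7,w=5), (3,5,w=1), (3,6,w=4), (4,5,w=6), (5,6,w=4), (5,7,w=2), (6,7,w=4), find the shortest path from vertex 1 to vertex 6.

Step 1: Build adjacency list with weights:
  1: 2(w=2), 6(w=3)
  2: 1(w=2), 4(w=2), 6(w=3), 7(w=5)
  3: 5(w=1), 6(w=4)
  4: 2(w=2), 5(w=6)
  5: 3(w=1), 4(w=6), 6(w=4), 7(w=2)
  6: 1(w=3), 2(w=3), 3(w=4), 5(w=4), 7(w=4)
  7: 2(w=5), 5(w=2), 6(w=4)

Step 2: Apply Dijkstra's algorithm from vertex 1:
  Visit vertex 1 (distance=0)
    Update dist[2] = 2
    Update dist[6] = 3
  Visit vertex 2 (distance=2)
    Update dist[4] = 4
    Update dist[7] = 7
  Visit vertex 6 (distance=3)
    Update dist[3] = 7
    Update dist[5] = 7

Step 3: Shortest path: 1 -> 6
Total weight: 3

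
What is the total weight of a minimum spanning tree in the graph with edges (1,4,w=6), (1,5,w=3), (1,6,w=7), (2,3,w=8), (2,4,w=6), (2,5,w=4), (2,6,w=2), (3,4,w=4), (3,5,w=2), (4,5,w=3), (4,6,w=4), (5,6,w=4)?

Apply Kruskal's algorithm (sort edges by weight, add if no cycle):

Sorted edges by weight:
  (2,6) w=2
  (3,5) w=2
  (1,5) w=3
  (4,5) w=3
  (2,5) w=4
  (3,4) w=4
  (4,6) w=4
  (5,6) w=4
  (1,4) w=6
  (2,4) w=6
  (1,6) w=7
  (2,3) w=8

Add edge (2,6) w=2 -- no cycle. Running total: 2
Add edge (3,5) w=2 -- no cycle. Running total: 4
Add edge (1,5) w=3 -- no cycle. Running total: 7
Add edge (4,5) w=3 -- no cycle. Running total: 10
Add edge (2,5) w=4 -- no cycle. Running total: 14

MST edges: (2,6,w=2), (3,5,w=2), (1,5,w=3), (4,5,w=3), (2,5,w=4)
Total MST weight: 2 + 2 + 3 + 3 + 4 = 14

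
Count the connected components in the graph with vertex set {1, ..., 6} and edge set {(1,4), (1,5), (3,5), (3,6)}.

Step 1: Build adjacency list from edges:
  1: 4, 5
  2: (none)
  3: 5, 6
  4: 1
  5: 1, 3
  6: 3

Step 2: Run BFS/DFS from vertex 1:
  Visited: {1, 4, 5, 3, 6}
  Reached 5 of 6 vertices

Step 3: Only 5 of 6 vertices reached. Graph is disconnected.
Connected components: {1, 3, 4, 5, 6}, {2}
Number of connected components: 2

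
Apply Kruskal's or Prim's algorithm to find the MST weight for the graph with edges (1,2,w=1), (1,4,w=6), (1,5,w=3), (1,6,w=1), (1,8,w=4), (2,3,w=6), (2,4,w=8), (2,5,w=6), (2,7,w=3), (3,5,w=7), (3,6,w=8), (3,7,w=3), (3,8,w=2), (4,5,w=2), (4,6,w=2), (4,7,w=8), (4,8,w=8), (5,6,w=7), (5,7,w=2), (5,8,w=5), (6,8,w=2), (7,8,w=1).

Apply Kruskal's algorithm (sort edges by weight, add if no cycle):

Sorted edges by weight:
  (1,2) w=1
  (1,6) w=1
  (7,8) w=1
  (3,8) w=2
  (4,5) w=2
  (4,6) w=2
  (5,7) w=2
  (6,8) w=2
  (1,5) w=3
  (2,7) w=3
  (3,7) w=3
  (1,8) w=4
  (5,8) w=5
  (1,4) w=6
  (2,5) w=6
  (2,3) w=6
  (3,5) w=7
  (5,6) w=7
  (2,4) w=8
  (3,6) w=8
  (4,7) w=8
  (4,8) w=8

Add edge (1,2) w=1 -- no cycle. Running total: 1
Add edge (1,6) w=1 -- no cycle. Running total: 2
Add edge (7,8) w=1 -- no cycle. Running total: 3
Add edge (3,8) w=2 -- no cycle. Running total: 5
Add edge (4,5) w=2 -- no cycle. Running total: 7
Add edge (4,6) w=2 -- no cycle. Running total: 9
Add edge (5,7) w=2 -- no cycle. Running total: 11

MST edges: (1,2,w=1), (1,6,w=1), (7,8,w=1), (3,8,w=2), (4,5,w=2), (4,6,w=2), (5,7,w=2)
Total MST weight: 1 + 1 + 1 + 2 + 2 + 2 + 2 = 11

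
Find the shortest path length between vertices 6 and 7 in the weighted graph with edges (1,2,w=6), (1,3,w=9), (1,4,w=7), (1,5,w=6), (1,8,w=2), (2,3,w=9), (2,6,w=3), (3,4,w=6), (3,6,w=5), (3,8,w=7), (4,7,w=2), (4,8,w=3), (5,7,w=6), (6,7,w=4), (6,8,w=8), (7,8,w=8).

Step 1: Build adjacency list with weights:
  1: 2(w=6), 3(w=9), 4(w=7), 5(w=6), 8(w=2)
  2: 1(w=6), 3(w=9), 6(w=3)
  3: 1(w=9), 2(w=9), 4(w=6), 6(w=5), 8(w=7)
  4: 1(w=7), 3(w=6), 7(w=2), 8(w=3)
  5: 1(w=6), 7(w=6)
  6: 2(w=3), 3(w=5), 7(w=4), 8(w=8)
  7: 4(w=2), 5(w=6), 6(w=4), 8(w=8)
  8: 1(w=2), 3(w=7), 4(w=3), 6(w=8), 7(w=8)

Step 2: Apply Dijkstra's algorithm from vertex 6:
  Visit vertex 6 (distance=0)
    Update dist[2] = 3
    Update dist[3] = 5
    Update dist[7] = 4
    Update dist[8] = 8
  Visit vertex 2 (distance=3)
    Update dist[1] = 9
  Visit vertex 7 (distance=4)
    Update dist[4] = 6
    Update dist[5] = 10

Step 3: Shortest path: 6 -> 7
Total weight: 4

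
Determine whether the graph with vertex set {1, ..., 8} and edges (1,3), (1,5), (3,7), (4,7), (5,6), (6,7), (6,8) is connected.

Step 1: Build adjacency list from edges:
  1: 3, 5
  2: (none)
  3: 1, 7
  4: 7
  5: 1, 6
  6: 5, 7, 8
  7: 3, 4, 6
  8: 6

Step 2: Run BFS/DFS from vertex 1:
  Visited: {1, 3, 5, 7, 6, 4, 8}
  Reached 7 of 8 vertices

Step 3: Only 7 of 8 vertices reached. Graph is disconnected.
Connected components: {1, 3, 4, 5, 6, 7, 8}, {2}
Answer: No, the graph is not connected (2 components).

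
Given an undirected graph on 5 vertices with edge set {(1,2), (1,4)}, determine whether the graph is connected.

Step 1: Build adjacency list from edges:
  1: 2, 4
  2: 1
  3: (none)
  4: 1
  5: (none)

Step 2: Run BFS/DFS from vertex 1:
  Visited: {1, 2, 4}
  Reached 3 of 5 vertices

Step 3: Only 3 of 5 vertices reached. Graph is disconnected.
Connected components: {1, 2, 4}, {3}, {5}
Answer: No, the graph is not connected (3 components).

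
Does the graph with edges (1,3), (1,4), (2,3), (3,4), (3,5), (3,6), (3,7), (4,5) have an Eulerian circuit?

Step 1: Find the degree of each vertex:
  deg(1) = 2
  deg(2) = 1
  deg(3) = 6
  deg(4) = 3
  deg(5) = 2
  deg(6) = 1
  deg(7) = 1

Step 2: Count vertices with odd degree:
  Odd-degree vertices: 2, 4, 6, 7 (4 total)

Step 3: Apply Euler's theorem:
  - Eulerian circuit exists iff graph is connected and all vertices have even degree
  - Eulerian path exists iff graph is connected and has 0 or 2 odd-degree vertices

Graph has 4 odd-degree vertices (need 0 or 2).
Neither Eulerian path nor Eulerian circuit exists.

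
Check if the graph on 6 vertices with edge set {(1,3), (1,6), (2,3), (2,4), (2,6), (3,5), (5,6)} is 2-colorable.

Step 1: Attempt 2-coloring using BFS:
  Start at vertex 1, assign color 0
  Color vertex 3 with color 1 (neighbor of 1)
  Color vertex 6 with color 1 (neighbor of 1)
  Color vertex 2 with color 0 (neighbor of 3)
  Color vertex 5 with color 0 (neighbor of 3)
  Color vertex 4 with color 1 (neighbor of 2)

Step 2: 2-coloring succeeded. No conflicts found.
  Set A (color 0): {1, 2, 5}
  Set B (color 1): {3, 4, 6}

The graph is bipartite with partition {1, 2, 5}, {3, 4, 6}.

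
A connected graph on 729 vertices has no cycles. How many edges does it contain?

A tree on n vertices always has exactly n - 1 edges.
For n = 729: edges = 729 - 1 = 728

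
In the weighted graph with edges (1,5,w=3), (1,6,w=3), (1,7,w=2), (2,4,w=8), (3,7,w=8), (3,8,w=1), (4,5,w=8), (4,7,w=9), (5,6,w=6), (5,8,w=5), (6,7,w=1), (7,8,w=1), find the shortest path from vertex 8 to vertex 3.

Step 1: Build adjacency list with weights:
  1: 5(w=3), 6(w=3), 7(w=2)
  2: 4(w=8)
  3: 7(w=8), 8(w=1)
  4: 2(w=8), 5(w=8), 7(w=9)
  5: 1(w=3), 4(w=8), 6(w=6), 8(w=5)
  6: 1(w=3), 5(w=6), 7(w=1)
  7: 1(w=2), 3(w=8), 4(w=9), 6(w=1), 8(w=1)
  8: 3(w=1), 5(w=5), 7(w=1)

Step 2: Apply Dijkstra's algorithm from vertex 8:
  Visit vertex 8 (distance=0)
    Update dist[3] = 1
    Update dist[5] = 5
    Update dist[7] = 1
  Visit vertex 3 (distance=1)

Step 3: Shortest path: 8 -> 3
Total weight: 1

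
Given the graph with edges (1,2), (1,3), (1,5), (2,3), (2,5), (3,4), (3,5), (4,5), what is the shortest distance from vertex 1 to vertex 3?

Step 1: Build adjacency list:
  1: 2, 3, 5
  2: 1, 3, 5
  3: 1, 2, 4, 5
  4: 3, 5
  5: 1, 2, 3, 4

Step 2: BFS from vertex 1 to find shortest path to 3:
  vertex 2 reached at distance 1
  vertex 3 reached at distance 1

Step 3: Shortest path: 1 -> 3
Path length: 1 edge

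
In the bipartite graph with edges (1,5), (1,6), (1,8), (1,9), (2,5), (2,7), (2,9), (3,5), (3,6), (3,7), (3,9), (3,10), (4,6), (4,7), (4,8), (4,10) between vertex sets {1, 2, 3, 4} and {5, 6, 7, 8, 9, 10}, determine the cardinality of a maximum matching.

Step 1: List the neighbors of each left vertex:
  1: 5, 6, 8, 9
  2: 5, 7, 9
  3: 5, 6, 7, 9, 10
  4: 6, 7, 8, 10

Step 2: Greedily match left vertices, then look for augmenting paths:
  Match 1 -- 5
  Match 2 -- 7
  Match 3 -- 6
  Match 4 -- 8
  No augmenting path remains.

Step 3: Verify this is maximum:
  Matching size 4 = min(|L|, |R|) = min(4, 6), which is an upper bound, so this matching is maximum.

Maximum matching: {(1,5), (2,7), (3,6), (4,8)}
Size: 4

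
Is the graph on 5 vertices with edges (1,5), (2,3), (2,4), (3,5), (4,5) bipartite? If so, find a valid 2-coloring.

Step 1: Attempt 2-coloring using BFS:
  Start at vertex 1, assign color 0
  Color vertex 5 with color 1 (neighbor of 1)
  Color vertex 3 with color 0 (neighbor of 5)
  Color vertex 4 with color 0 (neighbor of 5)
  Color vertex 2 with color 1 (neighbor of 3)

Step 2: 2-coloring succeeded. No conflicts found.
  Set A (color 0): {1, 3, 4}
  Set B (color 1): {2, 5}

The graph is bipartite with partition {1, 3, 4}, {2, 5}.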